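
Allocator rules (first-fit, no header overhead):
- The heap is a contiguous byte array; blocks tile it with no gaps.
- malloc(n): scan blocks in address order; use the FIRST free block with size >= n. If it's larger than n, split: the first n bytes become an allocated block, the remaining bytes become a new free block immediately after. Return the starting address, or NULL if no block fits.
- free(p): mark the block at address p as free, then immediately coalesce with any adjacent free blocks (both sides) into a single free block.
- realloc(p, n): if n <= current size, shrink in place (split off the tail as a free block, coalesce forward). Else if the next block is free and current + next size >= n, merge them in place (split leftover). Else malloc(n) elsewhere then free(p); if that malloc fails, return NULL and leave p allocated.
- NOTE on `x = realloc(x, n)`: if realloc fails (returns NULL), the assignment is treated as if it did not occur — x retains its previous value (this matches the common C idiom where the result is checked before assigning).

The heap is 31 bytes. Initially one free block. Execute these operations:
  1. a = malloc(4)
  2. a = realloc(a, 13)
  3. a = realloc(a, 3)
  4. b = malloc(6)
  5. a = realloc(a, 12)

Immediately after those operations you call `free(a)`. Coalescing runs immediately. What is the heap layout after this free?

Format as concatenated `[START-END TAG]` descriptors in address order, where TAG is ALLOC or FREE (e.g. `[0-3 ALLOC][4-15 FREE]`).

Answer: [0-2 FREE][3-8 ALLOC][9-30 FREE]

Derivation:
Op 1: a = malloc(4) -> a = 0; heap: [0-3 ALLOC][4-30 FREE]
Op 2: a = realloc(a, 13) -> a = 0; heap: [0-12 ALLOC][13-30 FREE]
Op 3: a = realloc(a, 3) -> a = 0; heap: [0-2 ALLOC][3-30 FREE]
Op 4: b = malloc(6) -> b = 3; heap: [0-2 ALLOC][3-8 ALLOC][9-30 FREE]
Op 5: a = realloc(a, 12) -> a = 9; heap: [0-2 FREE][3-8 ALLOC][9-20 ALLOC][21-30 FREE]
free(a): a = 9 -> block [9-20 ALLOC]; mark free, coalesce with adjacent free neighbors -> [0-2 FREE][3-8 ALLOC][9-30 FREE]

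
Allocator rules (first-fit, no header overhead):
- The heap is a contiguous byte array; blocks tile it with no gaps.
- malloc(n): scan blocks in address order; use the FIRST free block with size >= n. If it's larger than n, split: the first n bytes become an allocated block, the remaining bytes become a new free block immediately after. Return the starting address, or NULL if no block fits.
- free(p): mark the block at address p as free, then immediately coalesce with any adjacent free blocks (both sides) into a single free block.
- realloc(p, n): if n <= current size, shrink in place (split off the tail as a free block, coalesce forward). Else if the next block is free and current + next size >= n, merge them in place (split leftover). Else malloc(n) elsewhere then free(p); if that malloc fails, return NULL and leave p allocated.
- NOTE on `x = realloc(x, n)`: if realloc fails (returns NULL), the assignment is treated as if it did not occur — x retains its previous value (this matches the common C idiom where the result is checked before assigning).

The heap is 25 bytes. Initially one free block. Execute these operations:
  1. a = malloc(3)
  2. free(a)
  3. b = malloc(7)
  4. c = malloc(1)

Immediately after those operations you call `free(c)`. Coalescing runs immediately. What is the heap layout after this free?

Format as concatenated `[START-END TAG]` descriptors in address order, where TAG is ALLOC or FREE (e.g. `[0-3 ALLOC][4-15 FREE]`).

Op 1: a = malloc(3) -> a = 0; heap: [0-2 ALLOC][3-24 FREE]
Op 2: free(a) -> (freed a); heap: [0-24 FREE]
Op 3: b = malloc(7) -> b = 0; heap: [0-6 ALLOC][7-24 FREE]
Op 4: c = malloc(1) -> c = 7; heap: [0-6 ALLOC][7-7 ALLOC][8-24 FREE]
free(c): c = 7 -> block [7-7 ALLOC]; mark free, coalesce with adjacent free neighbors -> [0-6 ALLOC][7-24 FREE]

Answer: [0-6 ALLOC][7-24 FREE]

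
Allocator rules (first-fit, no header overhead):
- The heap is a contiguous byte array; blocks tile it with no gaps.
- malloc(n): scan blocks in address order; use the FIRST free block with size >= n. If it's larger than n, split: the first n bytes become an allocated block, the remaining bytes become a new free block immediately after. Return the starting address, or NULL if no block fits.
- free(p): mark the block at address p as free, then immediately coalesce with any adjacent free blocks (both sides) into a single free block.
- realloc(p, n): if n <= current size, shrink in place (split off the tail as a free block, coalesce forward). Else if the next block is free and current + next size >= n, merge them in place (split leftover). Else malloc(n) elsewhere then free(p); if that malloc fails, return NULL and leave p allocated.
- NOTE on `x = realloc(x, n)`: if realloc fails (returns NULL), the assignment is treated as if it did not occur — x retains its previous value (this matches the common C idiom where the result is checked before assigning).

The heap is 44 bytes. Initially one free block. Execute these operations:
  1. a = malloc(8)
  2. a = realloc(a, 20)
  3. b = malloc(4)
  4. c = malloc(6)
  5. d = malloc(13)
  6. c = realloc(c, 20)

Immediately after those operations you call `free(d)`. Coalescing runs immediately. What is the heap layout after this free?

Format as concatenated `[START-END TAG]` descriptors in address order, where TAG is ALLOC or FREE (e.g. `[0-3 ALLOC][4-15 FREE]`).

Answer: [0-19 ALLOC][20-23 ALLOC][24-29 ALLOC][30-43 FREE]

Derivation:
Op 1: a = malloc(8) -> a = 0; heap: [0-7 ALLOC][8-43 FREE]
Op 2: a = realloc(a, 20) -> a = 0; heap: [0-19 ALLOC][20-43 FREE]
Op 3: b = malloc(4) -> b = 20; heap: [0-19 ALLOC][20-23 ALLOC][24-43 FREE]
Op 4: c = malloc(6) -> c = 24; heap: [0-19 ALLOC][20-23 ALLOC][24-29 ALLOC][30-43 FREE]
Op 5: d = malloc(13) -> d = 30; heap: [0-19 ALLOC][20-23 ALLOC][24-29 ALLOC][30-42 ALLOC][43-43 FREE]
Op 6: c = realloc(c, 20) -> NULL (c unchanged); heap: [0-19 ALLOC][20-23 ALLOC][24-29 ALLOC][30-42 ALLOC][43-43 FREE]
free(d): d = 30 -> block [30-42 ALLOC]; mark free, coalesce with adjacent free neighbors -> [0-19 ALLOC][20-23 ALLOC][24-29 ALLOC][30-43 FREE]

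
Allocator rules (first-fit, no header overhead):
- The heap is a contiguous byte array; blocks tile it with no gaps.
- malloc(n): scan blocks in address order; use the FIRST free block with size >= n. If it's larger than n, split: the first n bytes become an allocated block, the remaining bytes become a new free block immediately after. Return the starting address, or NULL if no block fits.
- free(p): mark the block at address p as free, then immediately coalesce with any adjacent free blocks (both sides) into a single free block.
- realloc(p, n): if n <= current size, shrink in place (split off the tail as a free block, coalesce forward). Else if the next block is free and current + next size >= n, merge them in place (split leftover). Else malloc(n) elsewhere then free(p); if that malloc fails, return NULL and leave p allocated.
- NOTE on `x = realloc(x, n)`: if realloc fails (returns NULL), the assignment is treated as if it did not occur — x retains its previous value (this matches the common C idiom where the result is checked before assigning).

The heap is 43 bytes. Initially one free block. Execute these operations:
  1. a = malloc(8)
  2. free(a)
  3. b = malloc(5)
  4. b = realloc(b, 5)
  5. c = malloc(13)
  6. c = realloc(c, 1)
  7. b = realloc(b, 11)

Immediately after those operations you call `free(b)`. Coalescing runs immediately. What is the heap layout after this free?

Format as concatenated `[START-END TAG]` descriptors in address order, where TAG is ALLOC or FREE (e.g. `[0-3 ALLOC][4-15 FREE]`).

Answer: [0-4 FREE][5-5 ALLOC][6-42 FREE]

Derivation:
Op 1: a = malloc(8) -> a = 0; heap: [0-7 ALLOC][8-42 FREE]
Op 2: free(a) -> (freed a); heap: [0-42 FREE]
Op 3: b = malloc(5) -> b = 0; heap: [0-4 ALLOC][5-42 FREE]
Op 4: b = realloc(b, 5) -> b = 0; heap: [0-4 ALLOC][5-42 FREE]
Op 5: c = malloc(13) -> c = 5; heap: [0-4 ALLOC][5-17 ALLOC][18-42 FREE]
Op 6: c = realloc(c, 1) -> c = 5; heap: [0-4 ALLOC][5-5 ALLOC][6-42 FREE]
Op 7: b = realloc(b, 11) -> b = 6; heap: [0-4 FREE][5-5 ALLOC][6-16 ALLOC][17-42 FREE]
free(b): b = 6 -> block [6-16 ALLOC]; mark free, coalesce with adjacent free neighbors -> [0-4 FREE][5-5 ALLOC][6-42 FREE]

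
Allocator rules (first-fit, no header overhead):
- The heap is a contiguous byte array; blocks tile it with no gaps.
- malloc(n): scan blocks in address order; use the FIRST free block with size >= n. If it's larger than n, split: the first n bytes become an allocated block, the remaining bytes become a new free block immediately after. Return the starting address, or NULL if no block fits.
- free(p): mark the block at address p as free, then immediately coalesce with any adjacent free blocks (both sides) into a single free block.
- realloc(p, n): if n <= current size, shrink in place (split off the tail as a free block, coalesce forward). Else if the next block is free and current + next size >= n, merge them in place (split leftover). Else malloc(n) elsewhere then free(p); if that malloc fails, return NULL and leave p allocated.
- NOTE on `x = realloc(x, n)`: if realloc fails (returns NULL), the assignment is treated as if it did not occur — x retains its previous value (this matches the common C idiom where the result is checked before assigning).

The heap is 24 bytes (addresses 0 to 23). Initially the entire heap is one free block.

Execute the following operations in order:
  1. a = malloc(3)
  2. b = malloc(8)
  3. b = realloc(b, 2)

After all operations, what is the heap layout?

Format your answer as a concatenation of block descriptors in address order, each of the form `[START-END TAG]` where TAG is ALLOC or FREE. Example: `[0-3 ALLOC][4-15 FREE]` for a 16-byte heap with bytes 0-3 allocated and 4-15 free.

Answer: [0-2 ALLOC][3-4 ALLOC][5-23 FREE]

Derivation:
Op 1: a = malloc(3) -> a = 0; heap: [0-2 ALLOC][3-23 FREE]
Op 2: b = malloc(8) -> b = 3; heap: [0-2 ALLOC][3-10 ALLOC][11-23 FREE]
Op 3: b = realloc(b, 2) -> b = 3; heap: [0-2 ALLOC][3-4 ALLOC][5-23 FREE]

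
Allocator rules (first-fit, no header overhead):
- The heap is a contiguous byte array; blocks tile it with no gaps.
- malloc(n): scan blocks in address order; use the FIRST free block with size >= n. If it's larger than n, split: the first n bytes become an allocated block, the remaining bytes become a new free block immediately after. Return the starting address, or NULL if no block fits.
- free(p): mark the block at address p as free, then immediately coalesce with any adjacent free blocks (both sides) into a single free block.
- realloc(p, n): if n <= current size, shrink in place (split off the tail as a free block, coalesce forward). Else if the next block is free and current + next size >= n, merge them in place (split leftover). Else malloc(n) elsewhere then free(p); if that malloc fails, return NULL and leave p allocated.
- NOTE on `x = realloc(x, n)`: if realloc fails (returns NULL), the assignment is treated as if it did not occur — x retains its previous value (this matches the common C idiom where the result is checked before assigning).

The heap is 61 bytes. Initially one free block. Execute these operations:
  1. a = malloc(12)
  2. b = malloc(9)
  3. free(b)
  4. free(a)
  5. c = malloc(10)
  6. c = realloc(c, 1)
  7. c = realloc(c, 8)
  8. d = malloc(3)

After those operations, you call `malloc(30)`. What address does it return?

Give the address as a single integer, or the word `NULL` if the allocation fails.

Answer: 11

Derivation:
Op 1: a = malloc(12) -> a = 0; heap: [0-11 ALLOC][12-60 FREE]
Op 2: b = malloc(9) -> b = 12; heap: [0-11 ALLOC][12-20 ALLOC][21-60 FREE]
Op 3: free(b) -> (freed b); heap: [0-11 ALLOC][12-60 FREE]
Op 4: free(a) -> (freed a); heap: [0-60 FREE]
Op 5: c = malloc(10) -> c = 0; heap: [0-9 ALLOC][10-60 FREE]
Op 6: c = realloc(c, 1) -> c = 0; heap: [0-0 ALLOC][1-60 FREE]
Op 7: c = realloc(c, 8) -> c = 0; heap: [0-7 ALLOC][8-60 FREE]
Op 8: d = malloc(3) -> d = 8; heap: [0-7 ALLOC][8-10 ALLOC][11-60 FREE]
malloc(30): first-fit scan over [0-7 ALLOC][8-10 ALLOC][11-60 FREE] -> 11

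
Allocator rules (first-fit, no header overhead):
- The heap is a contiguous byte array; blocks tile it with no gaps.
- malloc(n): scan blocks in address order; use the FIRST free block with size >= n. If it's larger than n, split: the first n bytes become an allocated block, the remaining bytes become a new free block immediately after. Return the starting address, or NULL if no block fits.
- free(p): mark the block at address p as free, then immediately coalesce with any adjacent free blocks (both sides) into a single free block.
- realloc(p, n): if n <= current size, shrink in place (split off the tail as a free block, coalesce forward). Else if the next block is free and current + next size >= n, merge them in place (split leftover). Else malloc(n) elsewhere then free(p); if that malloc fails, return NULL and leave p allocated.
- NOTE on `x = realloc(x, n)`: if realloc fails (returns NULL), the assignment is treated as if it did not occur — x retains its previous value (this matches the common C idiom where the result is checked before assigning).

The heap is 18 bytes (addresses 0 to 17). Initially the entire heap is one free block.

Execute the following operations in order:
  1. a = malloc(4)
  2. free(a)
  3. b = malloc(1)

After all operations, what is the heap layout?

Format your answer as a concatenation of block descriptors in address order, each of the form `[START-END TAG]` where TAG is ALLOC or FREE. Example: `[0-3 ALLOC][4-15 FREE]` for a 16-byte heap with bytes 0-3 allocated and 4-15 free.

Answer: [0-0 ALLOC][1-17 FREE]

Derivation:
Op 1: a = malloc(4) -> a = 0; heap: [0-3 ALLOC][4-17 FREE]
Op 2: free(a) -> (freed a); heap: [0-17 FREE]
Op 3: b = malloc(1) -> b = 0; heap: [0-0 ALLOC][1-17 FREE]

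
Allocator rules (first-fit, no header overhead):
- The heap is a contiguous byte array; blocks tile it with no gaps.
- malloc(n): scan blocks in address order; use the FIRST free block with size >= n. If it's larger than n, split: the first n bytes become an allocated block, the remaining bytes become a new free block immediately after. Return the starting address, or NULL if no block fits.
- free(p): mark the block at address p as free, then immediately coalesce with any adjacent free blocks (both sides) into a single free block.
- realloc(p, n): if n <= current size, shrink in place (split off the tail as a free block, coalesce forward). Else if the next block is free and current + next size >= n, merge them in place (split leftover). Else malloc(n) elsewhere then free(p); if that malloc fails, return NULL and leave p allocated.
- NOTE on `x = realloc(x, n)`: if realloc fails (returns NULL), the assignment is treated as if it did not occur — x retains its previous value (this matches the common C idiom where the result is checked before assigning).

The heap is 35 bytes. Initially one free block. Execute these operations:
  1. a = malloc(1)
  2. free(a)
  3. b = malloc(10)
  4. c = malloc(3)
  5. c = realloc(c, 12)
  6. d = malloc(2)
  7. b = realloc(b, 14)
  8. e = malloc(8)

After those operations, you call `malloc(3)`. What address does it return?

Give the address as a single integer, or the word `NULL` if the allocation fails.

Op 1: a = malloc(1) -> a = 0; heap: [0-0 ALLOC][1-34 FREE]
Op 2: free(a) -> (freed a); heap: [0-34 FREE]
Op 3: b = malloc(10) -> b = 0; heap: [0-9 ALLOC][10-34 FREE]
Op 4: c = malloc(3) -> c = 10; heap: [0-9 ALLOC][10-12 ALLOC][13-34 FREE]
Op 5: c = realloc(c, 12) -> c = 10; heap: [0-9 ALLOC][10-21 ALLOC][22-34 FREE]
Op 6: d = malloc(2) -> d = 22; heap: [0-9 ALLOC][10-21 ALLOC][22-23 ALLOC][24-34 FREE]
Op 7: b = realloc(b, 14) -> NULL (b unchanged); heap: [0-9 ALLOC][10-21 ALLOC][22-23 ALLOC][24-34 FREE]
Op 8: e = malloc(8) -> e = 24; heap: [0-9 ALLOC][10-21 ALLOC][22-23 ALLOC][24-31 ALLOC][32-34 FREE]
malloc(3): first-fit scan over [0-9 ALLOC][10-21 ALLOC][22-23 ALLOC][24-31 ALLOC][32-34 FREE] -> 32

Answer: 32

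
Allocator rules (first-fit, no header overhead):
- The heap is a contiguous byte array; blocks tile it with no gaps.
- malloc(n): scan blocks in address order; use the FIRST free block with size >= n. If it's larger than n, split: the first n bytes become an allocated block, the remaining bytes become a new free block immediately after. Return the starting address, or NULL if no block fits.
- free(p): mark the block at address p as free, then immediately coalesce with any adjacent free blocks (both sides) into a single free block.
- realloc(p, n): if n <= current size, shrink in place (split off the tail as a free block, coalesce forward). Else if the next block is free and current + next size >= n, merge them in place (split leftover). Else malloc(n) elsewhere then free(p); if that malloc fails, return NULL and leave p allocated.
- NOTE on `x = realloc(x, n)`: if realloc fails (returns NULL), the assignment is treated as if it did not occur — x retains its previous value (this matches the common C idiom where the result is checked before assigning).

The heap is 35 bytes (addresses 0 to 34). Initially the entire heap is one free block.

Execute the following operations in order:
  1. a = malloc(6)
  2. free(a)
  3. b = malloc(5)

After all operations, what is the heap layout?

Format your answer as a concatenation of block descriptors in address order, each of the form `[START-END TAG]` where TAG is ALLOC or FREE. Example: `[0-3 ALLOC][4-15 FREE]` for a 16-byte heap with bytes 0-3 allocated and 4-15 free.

Answer: [0-4 ALLOC][5-34 FREE]

Derivation:
Op 1: a = malloc(6) -> a = 0; heap: [0-5 ALLOC][6-34 FREE]
Op 2: free(a) -> (freed a); heap: [0-34 FREE]
Op 3: b = malloc(5) -> b = 0; heap: [0-4 ALLOC][5-34 FREE]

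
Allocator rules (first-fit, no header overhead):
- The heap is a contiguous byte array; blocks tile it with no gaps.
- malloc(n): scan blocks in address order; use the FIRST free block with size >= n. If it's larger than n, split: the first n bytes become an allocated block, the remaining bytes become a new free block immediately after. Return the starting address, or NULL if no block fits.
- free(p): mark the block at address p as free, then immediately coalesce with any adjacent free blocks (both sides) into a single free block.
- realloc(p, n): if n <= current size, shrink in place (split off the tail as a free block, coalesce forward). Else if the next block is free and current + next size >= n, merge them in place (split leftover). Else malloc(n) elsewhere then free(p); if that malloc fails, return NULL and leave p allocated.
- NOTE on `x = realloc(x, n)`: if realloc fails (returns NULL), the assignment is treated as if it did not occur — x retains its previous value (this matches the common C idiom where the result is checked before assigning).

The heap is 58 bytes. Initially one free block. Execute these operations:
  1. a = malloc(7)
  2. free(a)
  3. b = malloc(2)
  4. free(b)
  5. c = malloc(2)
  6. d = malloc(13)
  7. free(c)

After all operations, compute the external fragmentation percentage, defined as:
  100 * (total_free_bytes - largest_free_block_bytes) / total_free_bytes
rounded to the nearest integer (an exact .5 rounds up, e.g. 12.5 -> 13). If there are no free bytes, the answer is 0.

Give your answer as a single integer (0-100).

Answer: 4

Derivation:
Op 1: a = malloc(7) -> a = 0; heap: [0-6 ALLOC][7-57 FREE]
Op 2: free(a) -> (freed a); heap: [0-57 FREE]
Op 3: b = malloc(2) -> b = 0; heap: [0-1 ALLOC][2-57 FREE]
Op 4: free(b) -> (freed b); heap: [0-57 FREE]
Op 5: c = malloc(2) -> c = 0; heap: [0-1 ALLOC][2-57 FREE]
Op 6: d = malloc(13) -> d = 2; heap: [0-1 ALLOC][2-14 ALLOC][15-57 FREE]
Op 7: free(c) -> (freed c); heap: [0-1 FREE][2-14 ALLOC][15-57 FREE]
Free blocks: [2 43] total_free=45 largest=43 -> 100*(45-43)/45 = 200/45 ≈ 4.444 -> rounds to 4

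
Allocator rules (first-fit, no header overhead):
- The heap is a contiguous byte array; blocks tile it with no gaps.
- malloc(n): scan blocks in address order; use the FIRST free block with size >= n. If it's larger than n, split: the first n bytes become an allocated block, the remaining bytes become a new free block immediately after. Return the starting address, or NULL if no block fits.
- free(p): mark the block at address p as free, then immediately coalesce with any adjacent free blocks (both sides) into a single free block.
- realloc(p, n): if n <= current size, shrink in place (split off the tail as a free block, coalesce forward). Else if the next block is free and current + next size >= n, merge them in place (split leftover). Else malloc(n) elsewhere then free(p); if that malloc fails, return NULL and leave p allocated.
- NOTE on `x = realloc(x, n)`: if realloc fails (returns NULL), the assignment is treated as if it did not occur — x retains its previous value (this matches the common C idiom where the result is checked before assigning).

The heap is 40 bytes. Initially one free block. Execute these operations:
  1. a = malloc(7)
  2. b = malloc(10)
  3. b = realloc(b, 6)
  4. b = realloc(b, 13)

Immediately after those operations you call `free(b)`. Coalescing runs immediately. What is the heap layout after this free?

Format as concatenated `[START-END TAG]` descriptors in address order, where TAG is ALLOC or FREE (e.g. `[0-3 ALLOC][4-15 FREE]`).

Op 1: a = malloc(7) -> a = 0; heap: [0-6 ALLOC][7-39 FREE]
Op 2: b = malloc(10) -> b = 7; heap: [0-6 ALLOC][7-16 ALLOC][17-39 FREE]
Op 3: b = realloc(b, 6) -> b = 7; heap: [0-6 ALLOC][7-12 ALLOC][13-39 FREE]
Op 4: b = realloc(b, 13) -> b = 7; heap: [0-6 ALLOC][7-19 ALLOC][20-39 FREE]
free(b): b = 7 -> block [7-19 ALLOC]; mark free, coalesce with adjacent free neighbors -> [0-6 ALLOC][7-39 FREE]

Answer: [0-6 ALLOC][7-39 FREE]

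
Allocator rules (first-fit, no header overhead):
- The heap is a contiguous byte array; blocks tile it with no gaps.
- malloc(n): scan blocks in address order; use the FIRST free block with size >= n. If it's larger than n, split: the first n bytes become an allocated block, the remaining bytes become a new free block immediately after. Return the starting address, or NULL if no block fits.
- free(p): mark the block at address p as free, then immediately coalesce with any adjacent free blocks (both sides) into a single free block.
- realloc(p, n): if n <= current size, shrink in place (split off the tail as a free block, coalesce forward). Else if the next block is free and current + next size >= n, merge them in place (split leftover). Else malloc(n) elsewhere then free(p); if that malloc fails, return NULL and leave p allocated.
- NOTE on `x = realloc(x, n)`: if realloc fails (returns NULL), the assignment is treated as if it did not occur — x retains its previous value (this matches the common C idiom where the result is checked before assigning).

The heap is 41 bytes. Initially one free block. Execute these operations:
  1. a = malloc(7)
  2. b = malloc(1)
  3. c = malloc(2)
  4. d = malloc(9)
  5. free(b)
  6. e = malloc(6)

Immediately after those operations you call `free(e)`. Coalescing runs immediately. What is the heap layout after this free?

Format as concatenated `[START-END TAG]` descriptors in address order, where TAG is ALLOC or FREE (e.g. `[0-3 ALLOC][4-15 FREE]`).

Op 1: a = malloc(7) -> a = 0; heap: [0-6 ALLOC][7-40 FREE]
Op 2: b = malloc(1) -> b = 7; heap: [0-6 ALLOC][7-7 ALLOC][8-40 FREE]
Op 3: c = malloc(2) -> c = 8; heap: [0-6 ALLOC][7-7 ALLOC][8-9 ALLOC][10-40 FREE]
Op 4: d = malloc(9) -> d = 10; heap: [0-6 ALLOC][7-7 ALLOC][8-9 ALLOC][10-18 ALLOC][19-40 FREE]
Op 5: free(b) -> (freed b); heap: [0-6 ALLOC][7-7 FREE][8-9 ALLOC][10-18 ALLOC][19-40 FREE]
Op 6: e = malloc(6) -> e = 19; heap: [0-6 ALLOC][7-7 FREE][8-9 ALLOC][10-18 ALLOC][19-24 ALLOC][25-40 FREE]
free(e): e = 19 -> block [19-24 ALLOC]; mark free, coalesce with adjacent free neighbors -> [0-6 ALLOC][7-7 FREE][8-9 ALLOC][10-18 ALLOC][19-40 FREE]

Answer: [0-6 ALLOC][7-7 FREE][8-9 ALLOC][10-18 ALLOC][19-40 FREE]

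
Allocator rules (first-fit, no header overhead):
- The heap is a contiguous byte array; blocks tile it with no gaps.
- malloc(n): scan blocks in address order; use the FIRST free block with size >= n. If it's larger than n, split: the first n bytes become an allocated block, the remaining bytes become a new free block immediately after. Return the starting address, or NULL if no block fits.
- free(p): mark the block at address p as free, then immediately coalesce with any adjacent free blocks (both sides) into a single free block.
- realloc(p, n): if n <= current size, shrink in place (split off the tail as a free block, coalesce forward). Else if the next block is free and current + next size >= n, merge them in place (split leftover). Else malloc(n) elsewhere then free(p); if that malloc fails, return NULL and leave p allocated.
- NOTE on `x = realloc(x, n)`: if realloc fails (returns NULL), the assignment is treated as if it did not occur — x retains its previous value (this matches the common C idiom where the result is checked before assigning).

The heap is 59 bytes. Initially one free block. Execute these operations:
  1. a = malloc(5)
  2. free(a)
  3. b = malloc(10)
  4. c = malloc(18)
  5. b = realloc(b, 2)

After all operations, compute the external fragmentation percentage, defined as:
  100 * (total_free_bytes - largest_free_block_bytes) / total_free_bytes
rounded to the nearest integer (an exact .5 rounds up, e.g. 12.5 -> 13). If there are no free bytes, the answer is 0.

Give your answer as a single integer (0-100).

Answer: 21

Derivation:
Op 1: a = malloc(5) -> a = 0; heap: [0-4 ALLOC][5-58 FREE]
Op 2: free(a) -> (freed a); heap: [0-58 FREE]
Op 3: b = malloc(10) -> b = 0; heap: [0-9 ALLOC][10-58 FREE]
Op 4: c = malloc(18) -> c = 10; heap: [0-9 ALLOC][10-27 ALLOC][28-58 FREE]
Op 5: b = realloc(b, 2) -> b = 0; heap: [0-1 ALLOC][2-9 FREE][10-27 ALLOC][28-58 FREE]
Free blocks: [8 31] total_free=39 largest=31 -> 100*(39-31)/39 = 800/39 ≈ 20.513 -> rounds to 21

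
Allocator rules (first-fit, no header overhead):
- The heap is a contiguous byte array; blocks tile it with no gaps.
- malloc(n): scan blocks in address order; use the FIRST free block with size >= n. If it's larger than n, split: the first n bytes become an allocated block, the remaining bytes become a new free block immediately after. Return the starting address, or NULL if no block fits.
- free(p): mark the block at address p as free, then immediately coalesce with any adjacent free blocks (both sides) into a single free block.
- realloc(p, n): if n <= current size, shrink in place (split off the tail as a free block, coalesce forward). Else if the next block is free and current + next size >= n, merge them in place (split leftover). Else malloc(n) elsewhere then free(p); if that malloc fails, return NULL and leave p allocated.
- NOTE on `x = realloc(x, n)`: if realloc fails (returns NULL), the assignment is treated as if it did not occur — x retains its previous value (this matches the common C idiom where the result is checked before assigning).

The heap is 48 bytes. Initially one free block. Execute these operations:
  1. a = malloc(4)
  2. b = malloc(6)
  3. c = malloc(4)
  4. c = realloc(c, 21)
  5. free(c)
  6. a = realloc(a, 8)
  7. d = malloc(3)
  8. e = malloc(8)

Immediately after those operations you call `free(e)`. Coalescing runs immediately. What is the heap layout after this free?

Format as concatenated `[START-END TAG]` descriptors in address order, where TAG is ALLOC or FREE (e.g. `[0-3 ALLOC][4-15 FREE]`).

Op 1: a = malloc(4) -> a = 0; heap: [0-3 ALLOC][4-47 FREE]
Op 2: b = malloc(6) -> b = 4; heap: [0-3 ALLOC][4-9 ALLOC][10-47 FREE]
Op 3: c = malloc(4) -> c = 10; heap: [0-3 ALLOC][4-9 ALLOC][10-13 ALLOC][14-47 FREE]
Op 4: c = realloc(c, 21) -> c = 10; heap: [0-3 ALLOC][4-9 ALLOC][10-30 ALLOC][31-47 FREE]
Op 5: free(c) -> (freed c); heap: [0-3 ALLOC][4-9 ALLOC][10-47 FREE]
Op 6: a = realloc(a, 8) -> a = 10; heap: [0-3 FREE][4-9 ALLOC][10-17 ALLOC][18-47 FREE]
Op 7: d = malloc(3) -> d = 0; heap: [0-2 ALLOC][3-3 FREE][4-9 ALLOC][10-17 ALLOC][18-47 FREE]
Op 8: e = malloc(8) -> e = 18; heap: [0-2 ALLOC][3-3 FREE][4-9 ALLOC][10-17 ALLOC][18-25 ALLOC][26-47 FREE]
free(e): e = 18 -> block [18-25 ALLOC]; mark free, coalesce with adjacent free neighbors -> [0-2 ALLOC][3-3 FREE][4-9 ALLOC][10-17 ALLOC][18-47 FREE]

Answer: [0-2 ALLOC][3-3 FREE][4-9 ALLOC][10-17 ALLOC][18-47 FREE]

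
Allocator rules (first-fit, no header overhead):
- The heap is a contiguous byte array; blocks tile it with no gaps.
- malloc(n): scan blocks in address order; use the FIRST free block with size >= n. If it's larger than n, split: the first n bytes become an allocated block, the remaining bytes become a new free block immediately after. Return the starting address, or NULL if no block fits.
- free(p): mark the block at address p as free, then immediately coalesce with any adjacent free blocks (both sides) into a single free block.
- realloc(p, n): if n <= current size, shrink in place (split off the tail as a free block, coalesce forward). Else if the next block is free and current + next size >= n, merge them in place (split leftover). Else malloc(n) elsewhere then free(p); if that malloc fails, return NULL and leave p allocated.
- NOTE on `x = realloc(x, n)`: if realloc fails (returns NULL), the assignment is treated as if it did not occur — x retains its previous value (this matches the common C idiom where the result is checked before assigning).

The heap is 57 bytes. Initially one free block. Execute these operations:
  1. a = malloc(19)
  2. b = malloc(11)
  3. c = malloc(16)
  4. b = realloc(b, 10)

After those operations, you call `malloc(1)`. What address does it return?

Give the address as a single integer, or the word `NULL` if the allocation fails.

Op 1: a = malloc(19) -> a = 0; heap: [0-18 ALLOC][19-56 FREE]
Op 2: b = malloc(11) -> b = 19; heap: [0-18 ALLOC][19-29 ALLOC][30-56 FREE]
Op 3: c = malloc(16) -> c = 30; heap: [0-18 ALLOC][19-29 ALLOC][30-45 ALLOC][46-56 FREE]
Op 4: b = realloc(b, 10) -> b = 19; heap: [0-18 ALLOC][19-28 ALLOC][29-29 FREE][30-45 ALLOC][46-56 FREE]
malloc(1): first-fit scan over [0-18 ALLOC][19-28 ALLOC][29-29 FREE][30-45 ALLOC][46-56 FREE] -> 29

Answer: 29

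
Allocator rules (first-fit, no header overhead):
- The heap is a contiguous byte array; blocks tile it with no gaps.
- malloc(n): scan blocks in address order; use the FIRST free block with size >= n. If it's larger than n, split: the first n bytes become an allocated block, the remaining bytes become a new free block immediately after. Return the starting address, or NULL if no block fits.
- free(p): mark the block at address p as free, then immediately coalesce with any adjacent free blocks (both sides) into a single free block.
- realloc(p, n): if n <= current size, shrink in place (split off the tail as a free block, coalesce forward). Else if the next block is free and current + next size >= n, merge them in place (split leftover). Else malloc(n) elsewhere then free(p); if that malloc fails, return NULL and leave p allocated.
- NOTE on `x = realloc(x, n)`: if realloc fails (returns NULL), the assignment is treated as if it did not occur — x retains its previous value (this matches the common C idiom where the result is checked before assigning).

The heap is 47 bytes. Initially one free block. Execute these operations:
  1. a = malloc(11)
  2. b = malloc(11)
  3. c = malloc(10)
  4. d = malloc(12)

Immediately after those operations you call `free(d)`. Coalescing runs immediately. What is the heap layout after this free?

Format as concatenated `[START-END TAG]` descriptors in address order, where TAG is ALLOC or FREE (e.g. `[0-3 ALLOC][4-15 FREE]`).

Answer: [0-10 ALLOC][11-21 ALLOC][22-31 ALLOC][32-46 FREE]

Derivation:
Op 1: a = malloc(11) -> a = 0; heap: [0-10 ALLOC][11-46 FREE]
Op 2: b = malloc(11) -> b = 11; heap: [0-10 ALLOC][11-21 ALLOC][22-46 FREE]
Op 3: c = malloc(10) -> c = 22; heap: [0-10 ALLOC][11-21 ALLOC][22-31 ALLOC][32-46 FREE]
Op 4: d = malloc(12) -> d = 32; heap: [0-10 ALLOC][11-21 ALLOC][22-31 ALLOC][32-43 ALLOC][44-46 FREE]
free(d): d = 32 -> block [32-43 ALLOC]; mark free, coalesce with adjacent free neighbors -> [0-10 ALLOC][11-21 ALLOC][22-31 ALLOC][32-46 FREE]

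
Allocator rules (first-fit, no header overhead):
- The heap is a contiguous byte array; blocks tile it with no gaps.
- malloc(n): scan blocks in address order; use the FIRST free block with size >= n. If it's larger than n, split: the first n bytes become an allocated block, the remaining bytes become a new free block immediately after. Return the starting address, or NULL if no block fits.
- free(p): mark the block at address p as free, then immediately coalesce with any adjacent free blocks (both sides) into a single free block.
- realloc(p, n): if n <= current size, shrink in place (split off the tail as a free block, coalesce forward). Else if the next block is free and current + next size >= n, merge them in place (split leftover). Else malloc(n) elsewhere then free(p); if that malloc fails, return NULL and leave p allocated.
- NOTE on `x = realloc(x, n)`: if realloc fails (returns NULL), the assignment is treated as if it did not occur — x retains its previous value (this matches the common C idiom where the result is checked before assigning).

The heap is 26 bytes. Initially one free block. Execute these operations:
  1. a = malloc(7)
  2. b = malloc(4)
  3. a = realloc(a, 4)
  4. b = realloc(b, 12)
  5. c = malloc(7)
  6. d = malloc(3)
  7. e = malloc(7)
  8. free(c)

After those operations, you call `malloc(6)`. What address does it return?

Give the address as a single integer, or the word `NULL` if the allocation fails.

Op 1: a = malloc(7) -> a = 0; heap: [0-6 ALLOC][7-25 FREE]
Op 2: b = malloc(4) -> b = 7; heap: [0-6 ALLOC][7-10 ALLOC][11-25 FREE]
Op 3: a = realloc(a, 4) -> a = 0; heap: [0-3 ALLOC][4-6 FREE][7-10 ALLOC][11-25 FREE]
Op 4: b = realloc(b, 12) -> b = 7; heap: [0-3 ALLOC][4-6 FREE][7-18 ALLOC][19-25 FREE]
Op 5: c = malloc(7) -> c = 19; heap: [0-3 ALLOC][4-6 FREE][7-18 ALLOC][19-25 ALLOC]
Op 6: d = malloc(3) -> d = 4; heap: [0-3 ALLOC][4-6 ALLOC][7-18 ALLOC][19-25 ALLOC]
Op 7: e = malloc(7) -> e = NULL; heap: [0-3 ALLOC][4-6 ALLOC][7-18 ALLOC][19-25 ALLOC]
Op 8: free(c) -> (freed c); heap: [0-3 ALLOC][4-6 ALLOC][7-18 ALLOC][19-25 FREE]
malloc(6): first-fit scan over [0-3 ALLOC][4-6 ALLOC][7-18 ALLOC][19-25 FREE] -> 19

Answer: 19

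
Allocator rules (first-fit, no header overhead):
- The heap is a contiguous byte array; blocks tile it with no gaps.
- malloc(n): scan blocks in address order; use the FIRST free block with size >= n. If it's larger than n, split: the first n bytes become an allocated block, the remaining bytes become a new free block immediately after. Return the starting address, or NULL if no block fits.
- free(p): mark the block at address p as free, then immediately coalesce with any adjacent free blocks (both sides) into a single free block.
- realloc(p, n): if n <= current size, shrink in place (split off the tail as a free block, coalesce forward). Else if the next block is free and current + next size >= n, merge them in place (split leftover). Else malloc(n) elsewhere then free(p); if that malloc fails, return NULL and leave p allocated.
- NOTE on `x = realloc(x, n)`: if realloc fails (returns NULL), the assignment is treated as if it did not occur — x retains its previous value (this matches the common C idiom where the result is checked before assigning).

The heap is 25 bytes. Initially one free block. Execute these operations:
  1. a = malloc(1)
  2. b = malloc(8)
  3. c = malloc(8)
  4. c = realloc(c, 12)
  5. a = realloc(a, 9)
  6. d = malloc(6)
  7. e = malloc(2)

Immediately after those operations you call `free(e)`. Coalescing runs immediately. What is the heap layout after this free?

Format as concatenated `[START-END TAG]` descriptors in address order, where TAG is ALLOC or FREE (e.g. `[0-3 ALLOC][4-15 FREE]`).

Answer: [0-0 ALLOC][1-8 ALLOC][9-20 ALLOC][21-24 FREE]

Derivation:
Op 1: a = malloc(1) -> a = 0; heap: [0-0 ALLOC][1-24 FREE]
Op 2: b = malloc(8) -> b = 1; heap: [0-0 ALLOC][1-8 ALLOC][9-24 FREE]
Op 3: c = malloc(8) -> c = 9; heap: [0-0 ALLOC][1-8 ALLOC][9-16 ALLOC][17-24 FREE]
Op 4: c = realloc(c, 12) -> c = 9; heap: [0-0 ALLOC][1-8 ALLOC][9-20 ALLOC][21-24 FREE]
Op 5: a = realloc(a, 9) -> NULL (a unchanged); heap: [0-0 ALLOC][1-8 ALLOC][9-20 ALLOC][21-24 FREE]
Op 6: d = malloc(6) -> d = NULL; heap: [0-0 ALLOC][1-8 ALLOC][9-20 ALLOC][21-24 FREE]
Op 7: e = malloc(2) -> e = 21; heap: [0-0 ALLOC][1-8 ALLOC][9-20 ALLOC][21-22 ALLOC][23-24 FREE]
free(e): e = 21 -> block [21-22 ALLOC]; mark free, coalesce with adjacent free neighbors -> [0-0 ALLOC][1-8 ALLOC][9-20 ALLOC][21-24 FREE]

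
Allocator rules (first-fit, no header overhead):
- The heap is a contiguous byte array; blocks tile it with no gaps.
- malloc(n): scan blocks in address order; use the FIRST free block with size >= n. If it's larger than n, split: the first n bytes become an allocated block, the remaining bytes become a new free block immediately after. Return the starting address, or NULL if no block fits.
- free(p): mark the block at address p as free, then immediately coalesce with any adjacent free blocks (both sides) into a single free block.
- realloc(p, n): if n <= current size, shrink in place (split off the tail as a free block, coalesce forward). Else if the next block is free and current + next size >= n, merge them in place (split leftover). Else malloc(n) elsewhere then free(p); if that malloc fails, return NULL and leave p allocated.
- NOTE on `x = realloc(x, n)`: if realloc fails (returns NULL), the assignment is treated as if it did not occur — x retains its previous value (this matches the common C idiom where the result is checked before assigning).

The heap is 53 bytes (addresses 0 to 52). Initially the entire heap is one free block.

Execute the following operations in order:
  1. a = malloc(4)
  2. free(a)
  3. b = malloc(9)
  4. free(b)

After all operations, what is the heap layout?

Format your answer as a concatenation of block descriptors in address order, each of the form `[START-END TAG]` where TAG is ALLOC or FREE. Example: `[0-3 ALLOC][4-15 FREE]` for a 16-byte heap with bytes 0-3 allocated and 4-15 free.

Answer: [0-52 FREE]

Derivation:
Op 1: a = malloc(4) -> a = 0; heap: [0-3 ALLOC][4-52 FREE]
Op 2: free(a) -> (freed a); heap: [0-52 FREE]
Op 3: b = malloc(9) -> b = 0; heap: [0-8 ALLOC][9-52 FREE]
Op 4: free(b) -> (freed b); heap: [0-52 FREE]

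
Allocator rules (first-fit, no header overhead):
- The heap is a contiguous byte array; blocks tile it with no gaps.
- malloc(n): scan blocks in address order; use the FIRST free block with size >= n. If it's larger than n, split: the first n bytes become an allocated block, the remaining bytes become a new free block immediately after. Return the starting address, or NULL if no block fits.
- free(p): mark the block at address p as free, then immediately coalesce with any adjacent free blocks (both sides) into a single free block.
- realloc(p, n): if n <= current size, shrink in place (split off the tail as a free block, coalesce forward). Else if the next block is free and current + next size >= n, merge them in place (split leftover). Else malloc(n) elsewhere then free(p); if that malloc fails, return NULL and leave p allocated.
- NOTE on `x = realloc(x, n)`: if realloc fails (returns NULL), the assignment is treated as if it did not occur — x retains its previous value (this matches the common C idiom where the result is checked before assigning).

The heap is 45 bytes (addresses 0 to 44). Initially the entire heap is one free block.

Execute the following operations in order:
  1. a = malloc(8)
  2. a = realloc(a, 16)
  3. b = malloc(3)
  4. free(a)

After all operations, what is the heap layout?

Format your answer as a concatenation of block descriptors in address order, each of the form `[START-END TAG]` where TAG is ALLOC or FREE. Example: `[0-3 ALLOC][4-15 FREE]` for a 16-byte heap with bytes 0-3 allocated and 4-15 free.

Answer: [0-15 FREE][16-18 ALLOC][19-44 FREE]

Derivation:
Op 1: a = malloc(8) -> a = 0; heap: [0-7 ALLOC][8-44 FREE]
Op 2: a = realloc(a, 16) -> a = 0; heap: [0-15 ALLOC][16-44 FREE]
Op 3: b = malloc(3) -> b = 16; heap: [0-15 ALLOC][16-18 ALLOC][19-44 FREE]
Op 4: free(a) -> (freed a); heap: [0-15 FREE][16-18 ALLOC][19-44 FREE]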